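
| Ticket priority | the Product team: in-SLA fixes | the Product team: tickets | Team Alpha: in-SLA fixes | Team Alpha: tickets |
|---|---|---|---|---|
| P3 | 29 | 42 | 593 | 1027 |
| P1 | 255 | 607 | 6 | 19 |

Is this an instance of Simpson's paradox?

Yes

P3: the Product team 29/42 = 69.0%, Team Alpha 593/1027 = 57.7% → the Product team
P1: the Product team 255/607 = 42.0%, Team Alpha 6/19 = 31.6% → the Product team
Overall: the Product team 284/649 = 43.8%, Team Alpha 599/1046 = 57.3% → Team Alpha
The Product team wins each ticket group but Team Alpha wins overall — the comparison reverses. The Product team's tickets skew toward P1, which has a lower base rate.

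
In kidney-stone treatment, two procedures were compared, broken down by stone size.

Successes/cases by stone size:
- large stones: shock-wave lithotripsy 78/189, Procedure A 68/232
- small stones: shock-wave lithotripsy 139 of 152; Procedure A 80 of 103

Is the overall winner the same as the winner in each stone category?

Large stones: shock-wave lithotripsy 78/189 = 41.3%, Procedure A 68/232 = 29.3% → shock-wave lithotripsy
Small stones: shock-wave lithotripsy 139/152 = 91.4%, Procedure A 80/103 = 77.7% → shock-wave lithotripsy
Overall: shock-wave lithotripsy 217/341 = 63.6%, Procedure A 148/335 = 44.2% → shock-wave lithotripsy
Shock-wave lithotripsy wins overall and in every stone group — no reversal.

Yes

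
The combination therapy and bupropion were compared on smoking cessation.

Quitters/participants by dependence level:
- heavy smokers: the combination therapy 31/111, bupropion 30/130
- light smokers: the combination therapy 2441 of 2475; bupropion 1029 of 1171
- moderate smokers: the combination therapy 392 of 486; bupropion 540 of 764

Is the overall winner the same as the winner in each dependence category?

Yes

Heavy smokers: the combination therapy 31/111 = 27.9%, bupropion 30/130 = 23.1% → the combination therapy
Light smokers: the combination therapy 2441/2475 = 98.6%, bupropion 1029/1171 = 87.9% → the combination therapy
Moderate smokers: the combination therapy 392/486 = 80.7%, bupropion 540/764 = 70.7% → the combination therapy
Overall: the combination therapy 2864/3072 = 93.2%, bupropion 1599/2065 = 77.4% → the combination therapy
The combination therapy wins overall and in every dependence group — no reversal.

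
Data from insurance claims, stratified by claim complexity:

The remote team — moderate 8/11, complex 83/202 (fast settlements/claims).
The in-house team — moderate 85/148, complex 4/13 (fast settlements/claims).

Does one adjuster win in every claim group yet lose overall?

Moderate: the remote team 8/11 = 72.7%, the in-house team 85/148 = 57.4% → the remote team
Complex: the remote team 83/202 = 41.1%, the in-house team 4/13 = 30.8% → the remote team
Overall: the remote team 91/213 = 42.7%, the in-house team 89/161 = 55.3% → the in-house team
The remote team wins each claim group but the in-house team wins overall — the comparison reverses. The remote team's claims skew toward complex, which has a lower base rate.

Yes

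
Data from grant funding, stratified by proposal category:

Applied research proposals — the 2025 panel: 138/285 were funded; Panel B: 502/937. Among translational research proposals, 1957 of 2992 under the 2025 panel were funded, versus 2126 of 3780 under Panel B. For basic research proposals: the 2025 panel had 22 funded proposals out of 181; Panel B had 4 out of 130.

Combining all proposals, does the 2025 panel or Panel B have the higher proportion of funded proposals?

Applied research: the 2025 panel 138/285 = 48.4%, Panel B 502/937 = 53.6% → Panel B
Translational research: the 2025 panel 1957/2992 = 65.4%, Panel B 2126/3780 = 56.2% → the 2025 panel
Basic research: the 2025 panel 22/181 = 12.2%, Panel B 4/130 = 3.1% → the 2025 panel
Overall: the 2025 panel 2117/3458 = 61.2%, Panel B 2632/4847 = 54.3% → the 2025 panel
(Neither sweeps every proposal group, but the 2025 panel has the higher pooled rate.)

the 2025 panel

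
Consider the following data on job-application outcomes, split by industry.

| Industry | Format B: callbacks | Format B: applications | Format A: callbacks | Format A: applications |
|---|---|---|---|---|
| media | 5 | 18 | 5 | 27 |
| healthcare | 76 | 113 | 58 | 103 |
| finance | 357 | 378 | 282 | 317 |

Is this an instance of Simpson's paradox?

No

Media: Format B 5/18 = 27.8%, Format A 5/27 = 18.5% → Format B
Healthcare: Format B 76/113 = 67.3%, Format A 58/103 = 56.3% → Format B
Finance: Format B 357/378 = 94.4%, Format A 282/317 = 89.0% → Format B
Overall: Format B 438/509 = 86.1%, Format A 345/447 = 77.2% → Format B
Format B wins overall and in every industry group — no reversal.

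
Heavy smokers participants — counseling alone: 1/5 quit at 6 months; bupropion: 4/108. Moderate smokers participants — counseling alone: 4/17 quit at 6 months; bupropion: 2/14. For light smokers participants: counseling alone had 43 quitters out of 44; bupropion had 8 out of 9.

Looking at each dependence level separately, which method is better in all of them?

counseling alone

Heavy smokers: counseling alone 1/5 = 20.0%, bupropion 4/108 = 3.7% → counseling alone
Moderate smokers: counseling alone 4/17 = 23.5%, bupropion 2/14 = 14.3% → counseling alone
Light smokers: counseling alone 43/44 = 97.7%, bupropion 8/9 = 88.9% → counseling alone
Counseling alone has the higher rate in all 3 groups.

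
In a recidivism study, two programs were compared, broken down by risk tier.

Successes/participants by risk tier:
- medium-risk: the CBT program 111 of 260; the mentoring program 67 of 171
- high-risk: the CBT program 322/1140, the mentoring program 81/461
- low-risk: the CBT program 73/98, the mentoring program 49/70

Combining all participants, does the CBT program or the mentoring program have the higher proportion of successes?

the CBT program

Medium-risk: the CBT program 111/260 = 42.7%, the mentoring program 67/171 = 39.2% → the CBT program
High-risk: the CBT program 322/1140 = 28.2%, the mentoring program 81/461 = 17.6% → the CBT program
Low-risk: the CBT program 73/98 = 74.5%, the mentoring program 49/70 = 70.0% → the CBT program
Overall: the CBT program 506/1498 = 33.8%, the mentoring program 197/702 = 28.1% → the CBT program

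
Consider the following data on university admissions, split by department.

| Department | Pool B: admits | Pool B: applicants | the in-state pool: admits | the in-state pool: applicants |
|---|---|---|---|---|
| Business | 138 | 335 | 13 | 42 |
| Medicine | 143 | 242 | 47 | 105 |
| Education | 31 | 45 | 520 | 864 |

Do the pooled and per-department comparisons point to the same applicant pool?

No

Business: Pool B 138/335 = 41.2%, the in-state pool 13/42 = 31.0% → Pool B
Medicine: Pool B 143/242 = 59.1%, the in-state pool 47/105 = 44.8% → Pool B
Education: Pool B 31/45 = 68.9%, the in-state pool 520/864 = 60.2% → Pool B
Overall: Pool B 312/622 = 50.2%, the in-state pool 580/1011 = 57.4% → the in-state pool
Pool B wins each department group but the in-state pool wins overall — the comparison reverses. Pool B's applicants skew toward Business, which has a lower base rate.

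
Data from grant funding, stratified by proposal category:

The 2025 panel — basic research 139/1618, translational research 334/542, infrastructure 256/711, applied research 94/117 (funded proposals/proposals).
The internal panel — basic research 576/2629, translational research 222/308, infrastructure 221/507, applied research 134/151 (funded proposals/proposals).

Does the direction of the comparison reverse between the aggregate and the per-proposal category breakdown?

No

Basic research: the 2025 panel 139/1618 = 8.6%, the internal panel 576/2629 = 21.9% → the internal panel
Translational research: the 2025 panel 334/542 = 61.6%, the internal panel 222/308 = 72.1% → the internal panel
Infrastructure: the 2025 panel 256/711 = 36.0%, the internal panel 221/507 = 43.6% → the internal panel
Applied research: the 2025 panel 94/117 = 80.3%, the internal panel 134/151 = 88.7% → the internal panel
Overall: the 2025 panel 823/2988 = 27.5%, the internal panel 1153/3595 = 32.1% → the internal panel
The internal panel wins overall and in every proposal group — no reversal.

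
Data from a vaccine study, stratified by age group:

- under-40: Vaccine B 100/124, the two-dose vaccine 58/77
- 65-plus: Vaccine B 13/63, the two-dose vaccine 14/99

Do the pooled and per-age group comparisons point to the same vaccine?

Yes

Under-40: Vaccine B 100/124 = 80.6%, the two-dose vaccine 58/77 = 75.3% → Vaccine B
65-plus: Vaccine B 13/63 = 20.6%, the two-dose vaccine 14/99 = 14.1% → Vaccine B
Overall: Vaccine B 113/187 = 60.4%, the two-dose vaccine 72/176 = 40.9% → Vaccine B
Vaccine B wins overall and in every age group — no reversal.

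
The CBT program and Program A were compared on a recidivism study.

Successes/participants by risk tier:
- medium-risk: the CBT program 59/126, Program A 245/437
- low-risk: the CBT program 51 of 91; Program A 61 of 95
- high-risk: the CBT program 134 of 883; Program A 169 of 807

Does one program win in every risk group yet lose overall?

No

Medium-risk: the CBT program 59/126 = 46.8%, Program A 245/437 = 56.1% → Program A
Low-risk: the CBT program 51/91 = 56.0%, Program A 61/95 = 64.2% → Program A
High-risk: the CBT program 134/883 = 15.2%, Program A 169/807 = 20.9% → Program A
Overall: the CBT program 244/1100 = 22.2%, Program A 475/1339 = 35.5% → Program A
Program A wins overall and in every risk group — no reversal.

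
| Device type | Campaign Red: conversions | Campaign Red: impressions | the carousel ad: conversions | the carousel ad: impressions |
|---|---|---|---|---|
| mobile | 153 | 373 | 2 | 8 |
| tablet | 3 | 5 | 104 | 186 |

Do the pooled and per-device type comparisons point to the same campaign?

Mobile: Campaign Red 153/373 = 41.0%, the carousel ad 2/8 = 25.0% → Campaign Red
Tablet: Campaign Red 3/5 = 60.0%, the carousel ad 104/186 = 55.9% → Campaign Red
Overall: Campaign Red 156/378 = 41.3%, the carousel ad 106/194 = 54.6% → the carousel ad
Campaign Red wins each device group but the carousel ad wins overall — the comparison reverses. Campaign Red's impressions skew toward mobile, which has a lower base rate.

No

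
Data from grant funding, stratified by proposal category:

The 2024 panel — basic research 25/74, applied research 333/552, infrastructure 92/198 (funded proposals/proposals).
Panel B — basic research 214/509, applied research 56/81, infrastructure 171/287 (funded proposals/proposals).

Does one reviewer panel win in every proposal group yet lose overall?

Yes

Basic research: the 2024 panel 25/74 = 33.8%, Panel B 214/509 = 42.0% → Panel B
Applied research: the 2024 panel 333/552 = 60.3%, Panel B 56/81 = 69.1% → Panel B
Infrastructure: the 2024 panel 92/198 = 46.5%, Panel B 171/287 = 59.6% → Panel B
Overall: the 2024 panel 450/824 = 54.6%, Panel B 441/877 = 50.3% → the 2024 panel
Panel B wins each proposal group but the 2024 panel wins overall — the comparison reverses. Panel B's proposals skew toward basic research, which has a lower base rate.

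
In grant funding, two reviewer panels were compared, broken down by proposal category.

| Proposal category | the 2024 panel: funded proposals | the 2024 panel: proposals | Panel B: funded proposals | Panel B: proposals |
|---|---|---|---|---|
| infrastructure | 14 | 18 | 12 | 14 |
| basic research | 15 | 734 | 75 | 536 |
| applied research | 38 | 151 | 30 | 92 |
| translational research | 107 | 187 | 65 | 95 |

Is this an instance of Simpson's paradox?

No

Infrastructure: the 2024 panel 14/18 = 77.8%, Panel B 12/14 = 85.7% → Panel B
Basic research: the 2024 panel 15/734 = 2.0%, Panel B 75/536 = 14.0% → Panel B
Applied research: the 2024 panel 38/151 = 25.2%, Panel B 30/92 = 32.6% → Panel B
Translational research: the 2024 panel 107/187 = 57.2%, Panel B 65/95 = 68.4% → Panel B
Overall: the 2024 panel 174/1090 = 16.0%, Panel B 182/737 = 24.7% → Panel B
Panel B wins overall and in every proposal group — no reversal.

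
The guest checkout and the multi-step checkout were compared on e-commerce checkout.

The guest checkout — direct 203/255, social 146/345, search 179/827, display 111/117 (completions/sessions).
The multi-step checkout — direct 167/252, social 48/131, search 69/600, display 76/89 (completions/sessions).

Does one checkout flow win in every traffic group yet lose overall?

No

Direct: the guest checkout 203/255 = 79.6%, the multi-step checkout 167/252 = 66.3% → the guest checkout
Social: the guest checkout 146/345 = 42.3%, the multi-step checkout 48/131 = 36.6% → the guest checkout
Search: the guest checkout 179/827 = 21.6%, the multi-step checkout 69/600 = 11.5% → the guest checkout
Display: the guest checkout 111/117 = 94.9%, the multi-step checkout 76/89 = 85.4% → the guest checkout
Overall: the guest checkout 639/1544 = 41.4%, the multi-step checkout 360/1072 = 33.6% → the guest checkout
The guest checkout wins overall and in every traffic group — no reversal.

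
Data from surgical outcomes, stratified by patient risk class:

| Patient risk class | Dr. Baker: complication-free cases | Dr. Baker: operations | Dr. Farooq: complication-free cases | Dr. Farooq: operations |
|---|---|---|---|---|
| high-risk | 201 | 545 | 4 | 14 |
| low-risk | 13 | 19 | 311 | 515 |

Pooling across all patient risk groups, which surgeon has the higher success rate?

High-risk: Dr. Baker 201/545 = 36.9%, Dr. Farooq 4/14 = 28.6% → Dr. Baker
Low-risk: Dr. Baker 13/19 = 68.4%, Dr. Farooq 311/515 = 60.4% → Dr. Baker
Overall: Dr. Baker 214/564 = 37.9%, Dr. Farooq 315/529 = 59.5% → Dr. Farooq
(Dr. Baker wins every patient risk group but Dr. Farooq wins overall — Dr. Baker's operations skew toward the low-rate high-risk group.)

Dr. Farooq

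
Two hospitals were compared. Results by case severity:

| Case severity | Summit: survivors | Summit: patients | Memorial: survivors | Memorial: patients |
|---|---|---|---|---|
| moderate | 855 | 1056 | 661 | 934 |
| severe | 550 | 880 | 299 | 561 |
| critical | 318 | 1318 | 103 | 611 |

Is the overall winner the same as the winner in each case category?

Yes

Moderate: Summit 855/1056 = 81.0%, Memorial 661/934 = 70.8% → Summit
Severe: Summit 550/880 = 62.5%, Memorial 299/561 = 53.3% → Summit
Critical: Summit 318/1318 = 24.1%, Memorial 103/611 = 16.9% → Summit
Overall: Summit 1723/3254 = 53.0%, Memorial 1063/2106 = 50.5% → Summit
Summit wins overall and in every case group — no reversal.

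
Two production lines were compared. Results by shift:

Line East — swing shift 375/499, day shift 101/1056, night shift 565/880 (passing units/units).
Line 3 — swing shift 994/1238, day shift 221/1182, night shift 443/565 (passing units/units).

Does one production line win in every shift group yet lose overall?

No

Swing shift: Line East 375/499 = 75.2%, Line 3 994/1238 = 80.3% → Line 3
Day shift: Line East 101/1056 = 9.6%, Line 3 221/1182 = 18.7% → Line 3
Night shift: Line East 565/880 = 64.2%, Line 3 443/565 = 78.4% → Line 3
Overall: Line East 1041/2435 = 42.8%, Line 3 1658/2985 = 55.5% → Line 3
Line 3 wins overall and in every shift group — no reversal.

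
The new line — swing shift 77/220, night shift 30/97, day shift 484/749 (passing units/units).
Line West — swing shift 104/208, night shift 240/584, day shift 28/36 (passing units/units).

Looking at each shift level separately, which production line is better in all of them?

Swing shift: the new line 77/220 = 35.0%, Line West 104/208 = 50.0% → Line West
Night shift: the new line 30/97 = 30.9%, Line West 240/584 = 41.1% → Line West
Day shift: the new line 484/749 = 64.6%, Line West 28/36 = 77.8% → Line West
Line West has the higher rate in all 3 groups.

Line West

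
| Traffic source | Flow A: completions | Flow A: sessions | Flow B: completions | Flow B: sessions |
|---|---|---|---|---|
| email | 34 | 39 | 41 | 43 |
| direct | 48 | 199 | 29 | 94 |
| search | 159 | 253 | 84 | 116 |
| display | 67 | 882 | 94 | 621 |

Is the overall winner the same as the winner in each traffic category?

Yes

Email: Flow A 34/39 = 87.2%, Flow B 41/43 = 95.3% → Flow B
Direct: Flow A 48/199 = 24.1%, Flow B 29/94 = 30.9% → Flow B
Search: Flow A 159/253 = 62.8%, Flow B 84/116 = 72.4% → Flow B
Display: Flow A 67/882 = 7.6%, Flow B 94/621 = 15.1% → Flow B
Overall: Flow A 308/1373 = 22.4%, Flow B 248/874 = 28.4% → Flow B
Flow B wins overall and in every traffic group — no reversal.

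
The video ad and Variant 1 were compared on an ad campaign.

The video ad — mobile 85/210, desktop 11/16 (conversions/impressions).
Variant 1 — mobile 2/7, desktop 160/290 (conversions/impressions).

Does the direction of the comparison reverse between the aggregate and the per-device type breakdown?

Mobile: the video ad 85/210 = 40.5%, Variant 1 2/7 = 28.6% → the video ad
Desktop: the video ad 11/16 = 68.8%, Variant 1 160/290 = 55.2% → the video ad
Overall: the video ad 96/226 = 42.5%, Variant 1 162/297 = 54.5% → Variant 1
The video ad wins each device group but Variant 1 wins overall — the comparison reverses. The video ad's impressions skew toward mobile, which has a lower base rate.

Yes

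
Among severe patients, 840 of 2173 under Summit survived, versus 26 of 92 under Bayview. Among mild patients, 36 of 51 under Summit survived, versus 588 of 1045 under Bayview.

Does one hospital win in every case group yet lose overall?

Severe: Summit 840/2173 = 38.7%, Bayview 26/92 = 28.3% → Summit
Mild: Summit 36/51 = 70.6%, Bayview 588/1045 = 56.3% → Summit
Overall: Summit 876/2224 = 39.4%, Bayview 614/1137 = 54.0% → Bayview
Summit wins each case group but Bayview wins overall — the comparison reverses. Summit's patients skew toward severe, which has a lower base rate.

Yes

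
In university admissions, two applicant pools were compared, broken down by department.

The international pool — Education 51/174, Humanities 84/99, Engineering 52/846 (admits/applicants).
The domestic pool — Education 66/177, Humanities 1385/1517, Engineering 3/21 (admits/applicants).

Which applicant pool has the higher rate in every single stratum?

Education: the international pool 51/174 = 29.3%, the domestic pool 66/177 = 37.3% → the domestic pool
Humanities: the international pool 84/99 = 84.8%, the domestic pool 1385/1517 = 91.3% → the domestic pool
Engineering: the international pool 52/846 = 6.1%, the domestic pool 3/21 = 14.3% → the domestic pool
The domestic pool has the higher rate in all 3 groups.

the domestic pool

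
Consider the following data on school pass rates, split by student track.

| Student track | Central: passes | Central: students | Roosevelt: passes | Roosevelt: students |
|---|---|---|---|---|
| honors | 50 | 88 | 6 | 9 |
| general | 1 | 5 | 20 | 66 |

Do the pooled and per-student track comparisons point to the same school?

No

Honors: Central 50/88 = 56.8%, Roosevelt 6/9 = 66.7% → Roosevelt
General: Central 1/5 = 20.0%, Roosevelt 20/66 = 30.3% → Roosevelt
Overall: Central 51/93 = 54.8%, Roosevelt 26/75 = 34.7% → Central
Roosevelt wins each student group but Central wins overall — the comparison reverses. Roosevelt's students skew toward general, which has a lower base rate.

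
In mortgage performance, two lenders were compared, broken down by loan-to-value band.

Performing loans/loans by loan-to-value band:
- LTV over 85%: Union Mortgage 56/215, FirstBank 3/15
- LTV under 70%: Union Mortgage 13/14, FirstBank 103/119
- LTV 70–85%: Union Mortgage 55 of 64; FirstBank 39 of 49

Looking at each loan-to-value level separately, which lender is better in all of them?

Union Mortgage

LTV over 85%: Union Mortgage 56/215 = 26.0%, FirstBank 3/15 = 20.0% → Union Mortgage
LTV under 70%: Union Mortgage 13/14 = 92.9%, FirstBank 103/119 = 86.6% → Union Mortgage
LTV 70–85%: Union Mortgage 55/64 = 85.9%, FirstBank 39/49 = 79.6% → Union Mortgage
Union Mortgage has the higher rate in all 3 groups.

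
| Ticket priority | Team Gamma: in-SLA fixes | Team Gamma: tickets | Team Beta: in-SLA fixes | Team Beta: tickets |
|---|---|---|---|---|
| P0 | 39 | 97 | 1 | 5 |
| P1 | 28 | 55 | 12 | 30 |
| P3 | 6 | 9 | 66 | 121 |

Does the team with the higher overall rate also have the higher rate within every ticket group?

P0: Team Gamma 39/97 = 40.2%, Team Beta 1/5 = 20.0% → Team Gamma
P1: Team Gamma 28/55 = 50.9%, Team Beta 12/30 = 40.0% → Team Gamma
P3: Team Gamma 6/9 = 66.7%, Team Beta 66/121 = 54.5% → Team Gamma
Overall: Team Gamma 73/161 = 45.3%, Team Beta 79/156 = 50.6% → Team Beta
Team Gamma wins each ticket group but Team Beta wins overall — the comparison reverses. Team Gamma's tickets skew toward P0, which has a lower base rate.

No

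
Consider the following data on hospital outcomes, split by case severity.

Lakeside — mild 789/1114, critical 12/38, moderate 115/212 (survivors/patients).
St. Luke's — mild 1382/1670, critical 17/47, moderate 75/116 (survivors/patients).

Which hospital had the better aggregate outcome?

Mild: Lakeside 789/1114 = 70.8%, St. Luke's 1382/1670 = 82.8% → St. Luke's
Critical: Lakeside 12/38 = 31.6%, St. Luke's 17/47 = 36.2% → St. Luke's
Moderate: Lakeside 115/212 = 54.2%, St. Luke's 75/116 = 64.7% → St. Luke's
Overall: Lakeside 916/1364 = 67.2%, St. Luke's 1474/1833 = 80.4% → St. Luke's

St. Luke's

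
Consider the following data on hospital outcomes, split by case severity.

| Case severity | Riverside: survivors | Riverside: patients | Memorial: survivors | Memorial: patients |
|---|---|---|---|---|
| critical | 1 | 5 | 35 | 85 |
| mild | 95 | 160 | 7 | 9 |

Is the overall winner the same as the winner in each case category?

No

Critical: Riverside 1/5 = 20.0%, Memorial 35/85 = 41.2% → Memorial
Mild: Riverside 95/160 = 59.4%, Memorial 7/9 = 77.8% → Memorial
Overall: Riverside 96/165 = 58.2%, Memorial 42/94 = 44.7% → Riverside
Memorial wins each case group but Riverside wins overall — the comparison reverses. Memorial's patients skew toward critical, which has a lower base rate.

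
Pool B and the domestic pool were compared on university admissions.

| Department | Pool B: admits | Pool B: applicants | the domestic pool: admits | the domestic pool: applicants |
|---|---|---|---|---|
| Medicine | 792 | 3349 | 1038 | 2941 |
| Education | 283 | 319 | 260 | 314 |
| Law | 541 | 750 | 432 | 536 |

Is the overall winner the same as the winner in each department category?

Medicine: Pool B 792/3349 = 23.6%, the domestic pool 1038/2941 = 35.3% → the domestic pool
Education: Pool B 283/319 = 88.7%, the domestic pool 260/314 = 82.8% → Pool B
Law: Pool B 541/750 = 72.1%, the domestic pool 432/536 = 80.6% → the domestic pool
Overall: Pool B 1616/4418 = 36.6%, the domestic pool 1730/3791 = 45.6% → the domestic pool
Neither sweeps: Pool B wins 1 of 3 groups, the domestic pool wins 2. The domestic pool wins overall but not every group — no Simpson reversal.

No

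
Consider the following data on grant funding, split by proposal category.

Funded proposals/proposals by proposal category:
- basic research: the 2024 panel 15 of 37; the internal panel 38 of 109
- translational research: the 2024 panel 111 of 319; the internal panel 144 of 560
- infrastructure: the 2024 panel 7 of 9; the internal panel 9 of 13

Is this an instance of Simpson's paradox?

No

Basic research: the 2024 panel 15/37 = 40.5%, the internal panel 38/109 = 34.9% → the 2024 panel
Translational research: the 2024 panel 111/319 = 34.8%, the internal panel 144/560 = 25.7% → the 2024 panel
Infrastructure: the 2024 panel 7/9 = 77.8%, the internal panel 9/13 = 69.2% → the 2024 panel
Overall: the 2024 panel 133/365 = 36.4%, the internal panel 191/682 = 28.0% → the 2024 panel
The 2024 panel wins overall and in every proposal group — no reversal.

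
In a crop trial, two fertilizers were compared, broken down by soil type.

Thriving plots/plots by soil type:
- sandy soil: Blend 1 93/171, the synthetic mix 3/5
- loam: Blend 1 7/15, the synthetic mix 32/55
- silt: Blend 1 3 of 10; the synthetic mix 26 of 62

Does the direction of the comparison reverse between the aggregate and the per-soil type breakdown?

Yes

Sandy soil: Blend 1 93/171 = 54.4%, the synthetic mix 3/5 = 60.0% → the synthetic mix
Loam: Blend 1 7/15 = 46.7%, the synthetic mix 32/55 = 58.2% → the synthetic mix
Silt: Blend 1 3/10 = 30.0%, the synthetic mix 26/62 = 41.9% → the synthetic mix
Overall: Blend 1 103/196 = 52.6%, the synthetic mix 61/122 = 50.0% → Blend 1
The synthetic mix wins each soil group but Blend 1 wins overall — the comparison reverses. The synthetic mix's plots skew toward silt, which has a lower base rate.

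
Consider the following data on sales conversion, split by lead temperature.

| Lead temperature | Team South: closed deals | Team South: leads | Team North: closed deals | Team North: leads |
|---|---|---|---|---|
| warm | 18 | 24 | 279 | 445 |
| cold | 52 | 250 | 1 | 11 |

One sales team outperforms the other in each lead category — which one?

Warm: Team South 18/24 = 75.0%, Team North 279/445 = 62.7% → Team South
Cold: Team South 52/250 = 20.8%, Team North 1/11 = 9.1% → Team South
Team South has the higher rate in both groups.

Team South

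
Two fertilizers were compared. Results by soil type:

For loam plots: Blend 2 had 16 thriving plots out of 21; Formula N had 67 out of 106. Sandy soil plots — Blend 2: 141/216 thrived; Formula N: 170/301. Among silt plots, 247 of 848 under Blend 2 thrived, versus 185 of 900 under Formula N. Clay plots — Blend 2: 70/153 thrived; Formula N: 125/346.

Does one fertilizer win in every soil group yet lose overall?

No

Loam: Blend 2 16/21 = 76.2%, Formula N 67/106 = 63.2% → Blend 2
Sandy soil: Blend 2 141/216 = 65.3%, Formula N 170/301 = 56.5% → Blend 2
Silt: Blend 2 247/848 = 29.1%, Formula N 185/900 = 20.6% → Blend 2
Clay: Blend 2 70/153 = 45.8%, Formula N 125/346 = 36.1% → Blend 2
Overall: Blend 2 474/1238 = 38.3%, Formula N 547/1653 = 33.1% → Blend 2
Blend 2 wins overall and in every soil group — no reversal.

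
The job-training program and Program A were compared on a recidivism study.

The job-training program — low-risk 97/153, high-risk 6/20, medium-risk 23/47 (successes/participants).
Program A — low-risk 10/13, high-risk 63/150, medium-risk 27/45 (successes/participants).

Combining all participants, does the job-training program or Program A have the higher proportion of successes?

the job-training program

Low-risk: the job-training program 97/153 = 63.4%, Program A 10/13 = 76.9% → Program A
High-risk: the job-training program 6/20 = 30.0%, Program A 63/150 = 42.0% → Program A
Medium-risk: the job-training program 23/47 = 48.9%, Program A 27/45 = 60.0% → Program A
Overall: the job-training program 126/220 = 57.3%, Program A 100/208 = 48.1% → the job-training program
(Program A wins every risk group but the job-training program wins overall — Program A's participants skew toward the low-rate high-risk group.)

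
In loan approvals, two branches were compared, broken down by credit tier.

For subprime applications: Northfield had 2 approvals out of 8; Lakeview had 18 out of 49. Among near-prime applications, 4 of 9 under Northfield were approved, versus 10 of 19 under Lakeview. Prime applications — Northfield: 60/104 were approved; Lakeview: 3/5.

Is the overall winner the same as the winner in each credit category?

Subprime: Northfield 2/8 = 25.0%, Lakeview 18/49 = 36.7% → Lakeview
Near-prime: Northfield 4/9 = 44.4%, Lakeview 10/19 = 52.6% → Lakeview
Prime: Northfield 60/104 = 57.7%, Lakeview 3/5 = 60.0% → Lakeview
Overall: Northfield 66/121 = 54.5%, Lakeview 31/73 = 42.5% → Northfield
Lakeview wins each credit group but Northfield wins overall — the comparison reverses. Lakeview's applications skew toward subprime, which has a lower base rate.

No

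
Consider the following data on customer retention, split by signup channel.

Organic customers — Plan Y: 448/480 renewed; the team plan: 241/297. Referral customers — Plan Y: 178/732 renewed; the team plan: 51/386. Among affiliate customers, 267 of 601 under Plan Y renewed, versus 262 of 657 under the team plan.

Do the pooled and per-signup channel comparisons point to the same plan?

Organic: Plan Y 448/480 = 93.3%, the team plan 241/297 = 81.1% → Plan Y
Referral: Plan Y 178/732 = 24.3%, the team plan 51/386 = 13.2% → Plan Y
Affiliate: Plan Y 267/601 = 44.4%, the team plan 262/657 = 39.9% → Plan Y
Overall: Plan Y 893/1813 = 49.3%, the team plan 554/1340 = 41.3% → Plan Y
Plan Y wins overall and in every signup group — no reversal.

Yes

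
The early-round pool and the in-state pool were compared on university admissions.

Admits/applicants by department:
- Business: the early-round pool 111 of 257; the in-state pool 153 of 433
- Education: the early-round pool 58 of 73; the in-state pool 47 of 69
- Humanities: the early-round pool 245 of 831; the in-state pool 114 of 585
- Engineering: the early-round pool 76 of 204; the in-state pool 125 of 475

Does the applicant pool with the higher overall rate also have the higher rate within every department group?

Business: the early-round pool 111/257 = 43.2%, the in-state pool 153/433 = 35.3% → the early-round pool
Education: the early-round pool 58/73 = 79.5%, the in-state pool 47/69 = 68.1% → the early-round pool
Humanities: the early-round pool 245/831 = 29.5%, the in-state pool 114/585 = 19.5% → the early-round pool
Engineering: the early-round pool 76/204 = 37.3%, the in-state pool 125/475 = 26.3% → the early-round pool
Overall: the early-round pool 490/1365 = 35.9%, the in-state pool 439/1562 = 28.1% → the early-round pool
The early-round pool wins overall and in every department group — no reversal.

Yes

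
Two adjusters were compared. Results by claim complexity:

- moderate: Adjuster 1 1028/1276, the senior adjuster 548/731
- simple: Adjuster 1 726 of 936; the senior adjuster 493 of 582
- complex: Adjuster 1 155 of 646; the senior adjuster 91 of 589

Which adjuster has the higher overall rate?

Moderate: Adjuster 1 1028/1276 = 80.6%, the senior adjuster 548/731 = 75.0% → Adjuster 1
Simple: Adjuster 1 726/936 = 77.6%, the senior adjuster 493/582 = 84.7% → the senior adjuster
Complex: Adjuster 1 155/646 = 24.0%, the senior adjuster 91/589 = 15.4% → Adjuster 1
Overall: Adjuster 1 1909/2858 = 66.8%, the senior adjuster 1132/1902 = 59.5% → Adjuster 1
(Neither sweeps every claim group, but Adjuster 1 has the higher pooled rate.)

Adjuster 1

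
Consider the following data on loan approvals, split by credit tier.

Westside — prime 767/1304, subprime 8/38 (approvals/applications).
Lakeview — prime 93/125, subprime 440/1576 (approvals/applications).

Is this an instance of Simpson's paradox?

Prime: Westside 767/1304 = 58.8%, Lakeview 93/125 = 74.4% → Lakeview
Subprime: Westside 8/38 = 21.1%, Lakeview 440/1576 = 27.9% → Lakeview
Overall: Westside 775/1342 = 57.7%, Lakeview 533/1701 = 31.3% → Westside
Lakeview wins each credit group but Westside wins overall — the comparison reverses. Lakeview's applications skew toward subprime, which has a lower base rate.

Yes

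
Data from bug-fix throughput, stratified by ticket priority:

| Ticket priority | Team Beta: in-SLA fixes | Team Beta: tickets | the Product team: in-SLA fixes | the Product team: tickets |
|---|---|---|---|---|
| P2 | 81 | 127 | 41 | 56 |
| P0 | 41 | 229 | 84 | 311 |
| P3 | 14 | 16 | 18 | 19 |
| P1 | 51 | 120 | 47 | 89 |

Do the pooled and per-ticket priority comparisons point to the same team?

Yes

P2: Team Beta 81/127 = 63.8%, the Product team 41/56 = 73.2% → the Product team
P0: Team Beta 41/229 = 17.9%, the Product team 84/311 = 27.0% → the Product team
P3: Team Beta 14/16 = 87.5%, the Product team 18/19 = 94.7% → the Product team
P1: Team Beta 51/120 = 42.5%, the Product team 47/89 = 52.8% → the Product team
Overall: Team Beta 187/492 = 38.0%, the Product team 190/475 = 40.0% → the Product team
The Product team wins overall and in every ticket group — no reversal.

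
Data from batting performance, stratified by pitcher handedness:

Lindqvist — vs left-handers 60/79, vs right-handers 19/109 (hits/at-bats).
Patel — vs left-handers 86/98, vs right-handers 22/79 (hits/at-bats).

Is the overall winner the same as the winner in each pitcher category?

Vs left-handers: Lindqvist 60/79 = 75.9%, Patel 86/98 = 87.8% → Patel
Vs right-handers: Lindqvist 19/109 = 17.4%, Patel 22/79 = 27.8% → Patel
Overall: Lindqvist 79/188 = 42.0%, Patel 108/177 = 61.0% → Patel
Patel wins overall and in every pitcher group — no reversal.

Yes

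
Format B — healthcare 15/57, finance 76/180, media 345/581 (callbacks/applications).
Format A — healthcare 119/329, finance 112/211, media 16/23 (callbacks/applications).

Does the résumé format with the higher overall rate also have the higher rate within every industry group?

No

Healthcare: Format B 15/57 = 26.3%, Format A 119/329 = 36.2% → Format A
Finance: Format B 76/180 = 42.2%, Format A 112/211 = 53.1% → Format A
Media: Format B 345/581 = 59.4%, Format A 16/23 = 69.6% → Format A
Overall: Format B 436/818 = 53.3%, Format A 247/563 = 43.9% → Format B
Format A wins each industry group but Format B wins overall — the comparison reverses. Format A's applications skew toward healthcare, which has a lower base rate.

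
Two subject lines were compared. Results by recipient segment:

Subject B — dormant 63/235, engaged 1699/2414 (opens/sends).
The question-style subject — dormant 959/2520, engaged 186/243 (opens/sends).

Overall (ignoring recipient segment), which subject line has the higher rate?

Subject B

Dormant: Subject B 63/235 = 26.8%, the question-style subject 959/2520 = 38.1% → the question-style subject
Engaged: Subject B 1699/2414 = 70.4%, the question-style subject 186/243 = 76.5% → the question-style subject
Overall: Subject B 1762/2649 = 66.5%, the question-style subject 1145/2763 = 41.4% → Subject B
(The question-style subject wins every recipient group but Subject B wins overall — the question-style subject's sends skew toward the low-rate dormant group.)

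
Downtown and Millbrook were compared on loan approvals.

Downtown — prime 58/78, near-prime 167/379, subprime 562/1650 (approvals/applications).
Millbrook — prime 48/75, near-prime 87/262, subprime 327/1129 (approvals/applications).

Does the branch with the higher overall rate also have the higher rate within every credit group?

Yes

Prime: Downtown 58/78 = 74.4%, Millbrook 48/75 = 64.0% → Downtown
Near-prime: Downtown 167/379 = 44.1%, Millbrook 87/262 = 33.2% → Downtown
Subprime: Downtown 562/1650 = 34.1%, Millbrook 327/1129 = 29.0% → Downtown
Overall: Downtown 787/2107 = 37.4%, Millbrook 462/1466 = 31.5% → Downtown
Downtown wins overall and in every credit group — no reversal.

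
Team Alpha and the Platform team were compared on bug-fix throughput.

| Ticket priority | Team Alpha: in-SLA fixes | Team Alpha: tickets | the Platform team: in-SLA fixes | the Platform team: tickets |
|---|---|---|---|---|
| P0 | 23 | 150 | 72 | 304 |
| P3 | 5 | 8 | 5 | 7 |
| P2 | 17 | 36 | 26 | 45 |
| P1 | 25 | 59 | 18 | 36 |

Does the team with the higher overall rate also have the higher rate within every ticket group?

P0: Team Alpha 23/150 = 15.3%, the Platform team 72/304 = 23.7% → the Platform team
P3: Team Alpha 5/8 = 62.5%, the Platform team 5/7 = 71.4% → the Platform team
P2: Team Alpha 17/36 = 47.2%, the Platform team 26/45 = 57.8% → the Platform team
P1: Team Alpha 25/59 = 42.4%, the Platform team 18/36 = 50.0% → the Platform team
Overall: Team Alpha 70/253 = 27.7%, the Platform team 121/392 = 30.9% → the Platform team
The Platform team wins overall and in every ticket group — no reversal.

Yes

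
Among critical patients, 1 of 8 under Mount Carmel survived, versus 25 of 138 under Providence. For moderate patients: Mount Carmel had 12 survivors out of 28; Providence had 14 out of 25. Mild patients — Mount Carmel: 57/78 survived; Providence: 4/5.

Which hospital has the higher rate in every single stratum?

Providence

Critical: Mount Carmel 1/8 = 12.5%, Providence 25/138 = 18.1% → Providence
Moderate: Mount Carmel 12/28 = 42.9%, Providence 14/25 = 56.0% → Providence
Mild: Mount Carmel 57/78 = 73.1%, Providence 4/5 = 80.0% → Providence
Providence has the higher rate in all 3 groups.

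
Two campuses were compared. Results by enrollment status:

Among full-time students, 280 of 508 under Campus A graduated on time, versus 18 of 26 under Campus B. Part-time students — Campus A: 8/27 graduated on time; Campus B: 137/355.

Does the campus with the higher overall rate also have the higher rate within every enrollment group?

No

Full-time: Campus A 280/508 = 55.1%, Campus B 18/26 = 69.2% → Campus B
Part-time: Campus A 8/27 = 29.6%, Campus B 137/355 = 38.6% → Campus B
Overall: Campus A 288/535 = 53.8%, Campus B 155/381 = 40.7% → Campus A
Campus B wins each enrollment group but Campus A wins overall — the comparison reverses. Campus B's students skew toward part-time, which has a lower base rate.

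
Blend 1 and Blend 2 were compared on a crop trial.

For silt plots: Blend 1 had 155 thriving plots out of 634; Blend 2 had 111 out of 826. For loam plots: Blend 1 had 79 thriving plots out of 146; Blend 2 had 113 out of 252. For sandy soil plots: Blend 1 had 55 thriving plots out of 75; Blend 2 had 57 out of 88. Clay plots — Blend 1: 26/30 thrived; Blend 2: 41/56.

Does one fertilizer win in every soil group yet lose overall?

Silt: Blend 1 155/634 = 24.4%, Blend 2 111/826 = 13.4% → Blend 1
Loam: Blend 1 79/146 = 54.1%, Blend 2 113/252 = 44.8% → Blend 1
Sandy soil: Blend 1 55/75 = 73.3%, Blend 2 57/88 = 64.8% → Blend 1
Clay: Blend 1 26/30 = 86.7%, Blend 2 41/56 = 73.2% → Blend 1
Overall: Blend 1 315/885 = 35.6%, Blend 2 322/1222 = 26.4% → Blend 1
Blend 1 wins overall and in every soil group — no reversal.

No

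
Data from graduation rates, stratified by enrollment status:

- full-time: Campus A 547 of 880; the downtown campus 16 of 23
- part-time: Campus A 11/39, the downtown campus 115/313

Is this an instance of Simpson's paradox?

Full-time: Campus A 547/880 = 62.2%, the downtown campus 16/23 = 69.6% → the downtown campus
Part-time: Campus A 11/39 = 28.2%, the downtown campus 115/313 = 36.7% → the downtown campus
Overall: Campus A 558/919 = 60.7%, the downtown campus 131/336 = 39.0% → Campus A
The downtown campus wins each enrollment group but Campus A wins overall — the comparison reverses. The downtown campus's students skew toward part-time, which has a lower base rate.

Yes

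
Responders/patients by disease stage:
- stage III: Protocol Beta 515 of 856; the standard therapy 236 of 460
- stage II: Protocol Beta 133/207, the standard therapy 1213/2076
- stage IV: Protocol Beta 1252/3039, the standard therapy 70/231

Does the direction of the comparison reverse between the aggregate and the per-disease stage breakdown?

Stage III: Protocol Beta 515/856 = 60.2%, the standard therapy 236/460 = 51.3% → Protocol Beta
Stage II: Protocol Beta 133/207 = 64.3%, the standard therapy 1213/2076 = 58.4% → Protocol Beta
Stage IV: Protocol Beta 1252/3039 = 41.2%, the standard therapy 70/231 = 30.3% → Protocol Beta
Overall: Protocol Beta 1900/4102 = 46.3%, the standard therapy 1519/2767 = 54.9% → the standard therapy
Protocol Beta wins each disease group but the standard therapy wins overall — the comparison reverses. Protocol Beta's patients skew toward stage IV, which has a lower base rate.

Yes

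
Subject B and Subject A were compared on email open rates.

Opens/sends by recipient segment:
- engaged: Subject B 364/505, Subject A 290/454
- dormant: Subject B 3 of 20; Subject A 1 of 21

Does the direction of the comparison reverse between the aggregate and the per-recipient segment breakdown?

Engaged: Subject B 364/505 = 72.1%, Subject A 290/454 = 63.9% → Subject B
Dormant: Subject B 3/20 = 15.0%, Subject A 1/21 = 4.8% → Subject B
Overall: Subject B 367/525 = 69.9%, Subject A 291/475 = 61.3% → Subject B
Subject B wins overall and in every recipient group — no reversal.

No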